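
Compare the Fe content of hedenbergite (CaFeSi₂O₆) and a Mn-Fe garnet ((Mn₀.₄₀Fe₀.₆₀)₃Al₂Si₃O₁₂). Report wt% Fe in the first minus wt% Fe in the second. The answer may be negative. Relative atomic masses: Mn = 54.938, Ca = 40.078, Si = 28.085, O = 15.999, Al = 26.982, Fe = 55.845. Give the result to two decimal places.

2.27 percentage points

M(CaFeSi₂O₆) = 248.087 g/mol, so wt% Fe = 55.845/248.087 × 100 = 22.51%.
M((Mn₀.₄₀Fe₀.₆₀)₃Al₂Si₃O₁₂) = 496.654 g/mol, so wt% Fe = 100.521/496.654 × 100 = 20.24%.
22.51 − 20.24 = 2.27 pp.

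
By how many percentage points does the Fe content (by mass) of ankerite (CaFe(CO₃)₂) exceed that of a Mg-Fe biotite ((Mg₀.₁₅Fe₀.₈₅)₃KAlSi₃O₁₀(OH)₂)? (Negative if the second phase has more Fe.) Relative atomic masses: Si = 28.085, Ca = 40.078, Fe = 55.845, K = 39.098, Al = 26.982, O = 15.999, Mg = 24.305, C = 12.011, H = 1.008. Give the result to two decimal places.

First mineral: 55.845 g Fe in 215.939 g formula = 25.86 wt% Fe.
Second mineral: 142.405 g Fe in 497.681 g formula = 28.61 wt% Fe.
25.86% − 28.61% gives a difference of -2.75 percentage points.

-2.75 percentage points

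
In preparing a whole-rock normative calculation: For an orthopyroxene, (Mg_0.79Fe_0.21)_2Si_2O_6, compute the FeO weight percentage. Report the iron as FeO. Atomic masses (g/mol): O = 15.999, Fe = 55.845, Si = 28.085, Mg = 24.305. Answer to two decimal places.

M((Mg_0.79Fe_0.21)_2Si_2O_6) = 214.021 g/mol; M(FeO) = 71.844 g/mol.
Moles FeO per formula unit = 0.42 Fe ÷ 1 = 0.4200.
FeO fraction = (0.4200 × 71.844) / 214.021 = 30.174/214.021 = 0.1410.

14.10 wt%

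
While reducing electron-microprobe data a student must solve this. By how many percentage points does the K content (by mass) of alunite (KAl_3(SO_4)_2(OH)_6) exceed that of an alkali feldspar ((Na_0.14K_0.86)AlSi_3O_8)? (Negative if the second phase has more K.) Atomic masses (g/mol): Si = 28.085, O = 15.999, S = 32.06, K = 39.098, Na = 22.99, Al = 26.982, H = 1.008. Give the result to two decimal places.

M(KAl_3(SO_4)_2(OH)_6) = 414.198 g/mol, so wt% K = 39.098/414.198 × 100 = 9.44%.
M((Na_0.14K_0.86)AlSi_3O_8) = 276.072 g/mol, so wt% K = 33.624/276.072 × 100 = 12.18%.
9.44 − 12.18 = -2.74 pp.

-2.74 percentage points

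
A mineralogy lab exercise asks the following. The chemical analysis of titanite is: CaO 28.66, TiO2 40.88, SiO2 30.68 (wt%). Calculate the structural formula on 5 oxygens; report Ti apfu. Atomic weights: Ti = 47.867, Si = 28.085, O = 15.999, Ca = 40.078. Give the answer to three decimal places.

1.001 Ti apfu

CaO (M=56.077): mol = 0.51108; Ca = 0.51108, O = 0.51108.
TiO2 (M=79.865): mol = 0.51186; Ti = 0.51186, O = 1.02372.
SiO2 (M=60.083): mol = 0.51063; Si = 0.51063, O = 1.02126.
ΣO = 2.55606; factor = 5/ΣO = 1.95614.
Ti apfu = 0.51186 × 1.95614 = 1.001.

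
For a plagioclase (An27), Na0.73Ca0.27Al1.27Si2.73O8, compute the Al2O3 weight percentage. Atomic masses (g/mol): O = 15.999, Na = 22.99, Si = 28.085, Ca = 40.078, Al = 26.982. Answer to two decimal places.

24.29 wt%

Molar mass of Na0.73Ca0.27Al1.27Si2.73O8 = 0.73×22.99 + 0.27×40.078 + 1.27×26.982 + 2.73×28.085 + 8×15.999 = 266.535 g/mol.
Each formula unit contains 1.27 Al, equivalent to 1.27/2 = 0.6350 mol Al2O3.
M(Al2O3) = 2×26.982 + 3×15.999 = 101.961 g/mol.
Mass of Al2O3 per formula unit = 0.6350 × 101.961 = 64.745 g.
Al2O3 wt% = 64.745 / 266.535 × 100 = 24.29%.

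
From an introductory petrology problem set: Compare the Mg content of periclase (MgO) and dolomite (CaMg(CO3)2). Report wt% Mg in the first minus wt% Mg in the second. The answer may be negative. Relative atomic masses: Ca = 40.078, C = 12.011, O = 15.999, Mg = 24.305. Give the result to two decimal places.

47.12 percentage points

Mg in MgO: molar mass 40.304 g/mol; 1×24.305 = 24.305 g → 60.30 wt%.
Mg in CaMg(CO3)2: molar mass 184.399 g/mol; 1×24.305 = 24.305 g → 13.18 wt%.
Difference = 60.30 − 13.18 = 47.12 percentage points.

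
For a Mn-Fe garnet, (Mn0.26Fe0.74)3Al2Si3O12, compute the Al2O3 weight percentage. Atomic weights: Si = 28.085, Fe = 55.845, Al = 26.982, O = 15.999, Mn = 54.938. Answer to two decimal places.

Molar mass of (Mn0.26Fe0.74)3Al2Si3O12 = 0.78×54.938 + 2.22×55.845 + 2×26.982 + 3×28.085 + 12×15.999 = 497.035 g/mol.
Each formula unit contains 2 Al, equivalent to 2/2 = 1.0000 mol Al2O3.
M(Al2O3) = 2×26.982 + 3×15.999 = 101.961 g/mol.
Mass of Al2O3 per formula unit = 1.0000 × 101.961 = 101.961 g.
Al2O3 wt% = 101.961 / 497.035 × 100 = 20.51%.

20.51 wt%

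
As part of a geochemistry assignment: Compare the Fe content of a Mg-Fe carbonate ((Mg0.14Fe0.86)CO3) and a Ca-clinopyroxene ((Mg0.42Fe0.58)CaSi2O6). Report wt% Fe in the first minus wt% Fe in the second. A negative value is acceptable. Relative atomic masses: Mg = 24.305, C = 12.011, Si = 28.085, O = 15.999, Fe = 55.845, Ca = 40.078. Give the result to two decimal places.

M((Mg0.14Fe0.86)CO3) = 111.437 g/mol, so wt% Fe = 48.027/111.437 × 100 = 43.10%.
M((Mg0.42Fe0.58)CaSi2O6) = 234.840 g/mol, so wt% Fe = 32.390/234.840 × 100 = 13.79%.
43.10 − 13.79 = 29.31 pp.

29.31 percentage points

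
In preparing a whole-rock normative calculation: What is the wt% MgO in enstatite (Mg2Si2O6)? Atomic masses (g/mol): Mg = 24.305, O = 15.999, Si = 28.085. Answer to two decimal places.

40.15 wt%

Molar mass of Mg2Si2O6 = 2*24.305 + 2*28.085 + 6*15.999 = 200.774 g/mol.
Each formula unit contains 2 Mg, equivalent to 2/1 = 2.0000 mol MgO.
M(MgO) = 1×24.305 + 1×15.999 = 40.304 g/mol.
Mass of MgO per formula unit = 2.0000 × 40.304 = 80.608 g.
MgO wt% = 80.608 / 200.774 × 100 = 40.15%.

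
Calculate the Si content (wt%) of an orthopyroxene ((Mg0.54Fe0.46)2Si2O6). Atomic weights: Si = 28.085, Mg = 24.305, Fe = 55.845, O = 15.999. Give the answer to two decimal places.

Formula mass = 1.08·24.305 + 0.92·55.845 + 2·28.085 + 6·15.999 = 229.791 g/mol, of which 56.170 g is Si.
So Si makes up 56.170/229.791 = 0.2444 of the mass, i.e. 24.44%.

24.44 wt%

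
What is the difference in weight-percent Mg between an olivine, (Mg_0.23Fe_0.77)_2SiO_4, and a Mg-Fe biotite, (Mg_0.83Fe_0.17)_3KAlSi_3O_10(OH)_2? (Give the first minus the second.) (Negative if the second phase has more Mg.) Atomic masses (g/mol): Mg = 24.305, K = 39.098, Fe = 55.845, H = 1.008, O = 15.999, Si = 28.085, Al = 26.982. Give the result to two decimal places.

-8.06 percentage points

First mineral: 11.180 g Mg in 189.263 g formula = 5.91 wt% Mg.
Second mineral: 60.519 g Mg in 433.339 g formula = 13.97 wt% Mg.
5.91% − 13.97% gives a difference of -8.06 percentage points.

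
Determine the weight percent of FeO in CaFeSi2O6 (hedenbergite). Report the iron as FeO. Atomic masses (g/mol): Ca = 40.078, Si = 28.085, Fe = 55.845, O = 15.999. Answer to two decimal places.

28.96 wt%

Molar mass of CaFeSi2O6 = 1*40.078 + 1*55.845 + 2*28.085 + 6*15.999 = 248.087 g/mol.
Each formula unit contains 1 Fe, equivalent to 1/1 = 1.0000 mol FeO.
M(FeO) = 1×55.845 + 1×15.999 = 71.844 g/mol.
Mass of FeO per formula unit = 1.0000 × 71.844 = 71.844 g.
FeO wt% = 71.844 / 248.087 × 100 = 28.96%.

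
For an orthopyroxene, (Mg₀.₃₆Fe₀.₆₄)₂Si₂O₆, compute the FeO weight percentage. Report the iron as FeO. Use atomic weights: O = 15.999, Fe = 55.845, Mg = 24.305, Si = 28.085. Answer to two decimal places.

38.13 wt%

Molar mass of (Mg₀.₃₆Fe₀.₆₄)₂Si₂O₆ = 0.72*24.305 + 1.28*55.845 + 2*28.085 + 6*15.999 = 241.145 g/mol.
Each formula unit contains 1.28 Fe, equivalent to 1.28/1 = 1.2800 mol FeO.
M(FeO) = 1×55.845 + 1×15.999 = 71.844 g/mol.
Mass of FeO per formula unit = 1.2800 × 71.844 = 91.960 g.
FeO wt% = 91.960 / 241.145 × 100 = 38.13%.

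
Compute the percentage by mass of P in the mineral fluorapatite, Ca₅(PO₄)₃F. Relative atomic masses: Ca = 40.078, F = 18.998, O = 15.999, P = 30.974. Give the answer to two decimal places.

18.43 mass %

Molar mass of Ca₅(PO₄)₃F: 5*40.078 + 3*30.974 + 12*15.999 + 1*18.998 = 504.298 g/mol.
Mass of P per formula unit: 3 × 30.974 = 92.922 g.
Weight fraction P = 92.922 / 504.298 = 0.1843.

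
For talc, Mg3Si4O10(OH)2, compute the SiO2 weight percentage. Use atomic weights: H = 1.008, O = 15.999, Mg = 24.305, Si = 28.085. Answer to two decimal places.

63.37 wt%

Molar mass of Mg3Si4O10(OH)2 = 3*24.305 + 4*28.085 + 12*15.999 + 2*1.008 = 379.259 g/mol.
Each formula unit contains 4 Si, equivalent to 4/1 = 4.0000 mol SiO2.
M(SiO2) = 1×28.085 + 2×15.999 = 60.083 g/mol.
Mass of SiO2 per formula unit = 4.0000 × 60.083 = 240.332 g.
SiO2 wt% = 240.332 / 379.259 × 100 = 63.37%.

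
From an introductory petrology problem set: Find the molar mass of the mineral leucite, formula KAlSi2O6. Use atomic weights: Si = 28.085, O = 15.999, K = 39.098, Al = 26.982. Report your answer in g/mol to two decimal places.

218.24 g/mol

The formula mass is the sum 1·39.098 + 1·26.982 + 2·28.085 + 6·15.999.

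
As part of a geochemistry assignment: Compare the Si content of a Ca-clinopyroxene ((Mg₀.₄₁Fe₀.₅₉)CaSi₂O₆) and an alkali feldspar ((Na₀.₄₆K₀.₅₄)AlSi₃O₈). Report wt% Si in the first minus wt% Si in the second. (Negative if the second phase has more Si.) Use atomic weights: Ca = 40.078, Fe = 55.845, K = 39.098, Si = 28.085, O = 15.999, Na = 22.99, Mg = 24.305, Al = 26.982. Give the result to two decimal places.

M((Mg₀.₄₁Fe₀.₅₉)CaSi₂O₆) = 235.156 g/mol, so wt% Si = 56.170/235.156 × 100 = 23.89%.
M((Na₀.₄₆K₀.₅₄)AlSi₃O₈) = 270.917 g/mol, so wt% Si = 84.255/270.917 × 100 = 31.10%.
23.89 − 31.10 = -7.21 pp.

-7.21 percentage points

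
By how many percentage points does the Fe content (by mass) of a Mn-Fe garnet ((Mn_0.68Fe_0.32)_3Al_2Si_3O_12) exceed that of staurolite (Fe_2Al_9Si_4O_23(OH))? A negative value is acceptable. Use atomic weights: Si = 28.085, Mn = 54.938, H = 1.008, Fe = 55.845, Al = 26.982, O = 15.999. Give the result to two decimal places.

-2.30 percentage points

M((Mn_0.68Fe_0.32)_3Al_2Si_3O_12) = 495.892 g/mol, so wt% Fe = 53.611/495.892 × 100 = 10.81%.
M(Fe_2Al_9Si_4O_23(OH)) = 851.852 g/mol, so wt% Fe = 111.690/851.852 × 100 = 13.11%.
10.81 − 13.11 = -2.30 pp.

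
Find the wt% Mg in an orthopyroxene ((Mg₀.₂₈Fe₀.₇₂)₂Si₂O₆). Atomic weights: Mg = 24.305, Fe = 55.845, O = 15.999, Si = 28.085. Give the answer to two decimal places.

5.53 weight percent

Molar mass of (Mg₀.₂₈Fe₀.₇₂)₂Si₂O₆: 0.56·24.305 + 1.44·55.845 + 2·28.085 + 6·15.999 = 246.192 g/mol.
Mass of Mg per formula unit: 0.56 × 24.305 = 13.611 g.
Weight fraction Mg = 13.611 / 246.192 = 0.0553.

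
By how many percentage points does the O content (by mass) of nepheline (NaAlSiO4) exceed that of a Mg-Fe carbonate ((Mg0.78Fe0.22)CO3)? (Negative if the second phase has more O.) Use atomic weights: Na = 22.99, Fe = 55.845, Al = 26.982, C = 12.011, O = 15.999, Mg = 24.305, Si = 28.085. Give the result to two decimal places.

O in NaAlSiO4: molar mass 142.053 g/mol; 4×15.999 = 63.996 g → 45.05 wt%.
O in (Mg0.78Fe0.22)CO3: molar mass 91.252 g/mol; 3×15.999 = 47.997 g → 52.60 wt%.
Difference = 45.05 − 52.60 = -7.55 percentage points.

-7.55 percentage points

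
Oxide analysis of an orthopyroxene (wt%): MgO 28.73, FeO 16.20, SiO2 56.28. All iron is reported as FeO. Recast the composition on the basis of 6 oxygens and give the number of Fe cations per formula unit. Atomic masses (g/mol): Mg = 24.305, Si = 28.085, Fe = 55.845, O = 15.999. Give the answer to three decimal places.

MgO (M=40.304): mol = 0.71283; Mg = 0.71283, O = 0.71283.
FeO (M=71.844): mol = 0.22549; Fe = 0.22549, O = 0.22549.
SiO2 (M=60.083): mol = 0.93670; Si = 0.93670, O = 1.87340.
ΣO = 2.81172; factor = 6/ΣO = 2.13393.
Fe apfu = 0.22549 × 2.13393 = 0.481.

0.481 Fe apfu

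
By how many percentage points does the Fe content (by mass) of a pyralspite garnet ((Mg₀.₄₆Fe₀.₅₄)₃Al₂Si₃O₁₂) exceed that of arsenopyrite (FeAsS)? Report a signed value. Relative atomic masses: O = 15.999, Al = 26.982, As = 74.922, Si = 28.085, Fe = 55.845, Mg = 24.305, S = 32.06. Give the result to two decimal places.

Fe in (Mg₀.₄₆Fe₀.₅₄)₃Al₂Si₃O₁₂: molar mass 454.217 g/mol; 1.62×55.845 = 90.469 g → 19.92 wt%.
Fe in FeAsS: molar mass 162.827 g/mol; 1×55.845 = 55.845 g → 34.30 wt%.
Difference = 19.92 − 34.30 = -14.38 percentage points.

-14.38 percentage points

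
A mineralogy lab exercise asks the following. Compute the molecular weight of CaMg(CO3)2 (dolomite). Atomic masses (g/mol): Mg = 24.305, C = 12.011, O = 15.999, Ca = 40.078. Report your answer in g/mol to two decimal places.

M = 1×40.078 + 1×24.305 + 2×12.011 + 6×15.999

184.40 g/mol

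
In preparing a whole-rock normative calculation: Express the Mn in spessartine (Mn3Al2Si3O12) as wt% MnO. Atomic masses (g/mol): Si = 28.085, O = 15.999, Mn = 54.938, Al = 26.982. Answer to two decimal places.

M(Mn3Al2Si3O12) = 495.021 g/mol; M(MnO) = 70.937 g/mol.
Moles MnO per formula unit = 3 Mn ÷ 1 = 3.0000.
MnO fraction = (3.0000 × 70.937) / 495.021 = 212.811/495.021 = 0.4299.

42.99 wt%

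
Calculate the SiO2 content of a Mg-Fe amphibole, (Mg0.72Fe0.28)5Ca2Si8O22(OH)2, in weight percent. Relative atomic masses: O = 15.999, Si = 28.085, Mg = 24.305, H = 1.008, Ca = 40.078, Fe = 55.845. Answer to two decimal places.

56.12 wt%

M((Mg0.72Fe0.28)5Ca2Si8O22(OH)2) = 856.509 g/mol; M(SiO2) = 60.083 g/mol.
Moles SiO2 per formula unit = 8 Si ÷ 1 = 8.0000.
SiO2 fraction = (8.0000 × 60.083) / 856.509 = 480.664/856.509 = 0.5612.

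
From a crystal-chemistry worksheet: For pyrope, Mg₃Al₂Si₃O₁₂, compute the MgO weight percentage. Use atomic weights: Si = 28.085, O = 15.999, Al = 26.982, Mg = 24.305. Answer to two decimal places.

Formula mass = 403.122 g/mol.
3 Mg → 3.0000 mol MgO per formula unit; M(MgO) = 40.304, so MgO mass = 120.912 g.
120.912/403.122 × 100 = 29.99 wt%.

29.99 wt%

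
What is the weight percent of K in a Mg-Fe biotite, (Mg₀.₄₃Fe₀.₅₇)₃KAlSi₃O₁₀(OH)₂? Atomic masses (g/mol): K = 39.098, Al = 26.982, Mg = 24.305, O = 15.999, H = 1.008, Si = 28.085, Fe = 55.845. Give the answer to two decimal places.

Molar mass of (Mg₀.₄₃Fe₀.₅₇)₃KAlSi₃O₁₀(OH)₂: 1.29×24.305 + 1.71×55.845 + 1×39.098 + 1×26.982 + 3×28.085 + 12×15.999 + 2×1.008 = 471.187 g/mol.
Mass of K per formula unit: 1 × 39.098 = 39.098 g.
Weight fraction K = 39.098 / 471.187 = 0.0830.

8.30 mass %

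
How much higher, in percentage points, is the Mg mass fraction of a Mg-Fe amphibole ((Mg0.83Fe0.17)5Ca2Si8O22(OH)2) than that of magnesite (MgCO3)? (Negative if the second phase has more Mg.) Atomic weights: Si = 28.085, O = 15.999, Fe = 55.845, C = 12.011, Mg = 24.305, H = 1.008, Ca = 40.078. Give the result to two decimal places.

First mineral: 100.866 g Mg in 839.162 g formula = 12.02 wt% Mg.
Second mineral: 24.305 g Mg in 84.313 g formula = 28.83 wt% Mg.
12.02% − 28.83% gives a difference of -16.81 percentage points.

-16.81 percentage points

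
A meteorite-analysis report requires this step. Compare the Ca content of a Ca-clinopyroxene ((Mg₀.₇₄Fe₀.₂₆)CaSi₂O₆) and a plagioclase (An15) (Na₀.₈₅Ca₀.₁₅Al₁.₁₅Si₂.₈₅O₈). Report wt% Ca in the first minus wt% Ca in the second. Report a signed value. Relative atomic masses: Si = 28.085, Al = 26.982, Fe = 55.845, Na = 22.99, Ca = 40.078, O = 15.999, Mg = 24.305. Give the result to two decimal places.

First mineral: 40.078 g Ca in 224.747 g formula = 17.83 wt% Ca.
Second mineral: 6.012 g Ca in 264.617 g formula = 2.27 wt% Ca.
17.83% − 2.27% gives a difference of 15.56 percentage points.

15.56 percentage points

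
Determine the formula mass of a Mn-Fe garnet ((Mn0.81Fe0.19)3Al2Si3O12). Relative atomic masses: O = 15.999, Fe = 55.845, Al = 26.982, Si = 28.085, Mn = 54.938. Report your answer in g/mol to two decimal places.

M = 2.43×54.938 + 0.57×55.845 + 2×26.982 + 3×28.085 + 12×15.999

495.54 g/mol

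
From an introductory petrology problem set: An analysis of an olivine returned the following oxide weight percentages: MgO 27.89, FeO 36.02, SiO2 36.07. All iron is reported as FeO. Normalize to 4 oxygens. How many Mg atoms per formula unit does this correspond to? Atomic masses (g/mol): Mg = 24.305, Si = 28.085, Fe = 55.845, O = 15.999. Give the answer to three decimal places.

MgO (M=40.304): mol = 0.69199; Mg = 0.69199, O = 0.69199.
FeO (M=71.844): mol = 0.50136; Fe = 0.50136, O = 0.50136.
SiO2 (M=60.083): mol = 0.60034; Si = 0.60034, O = 1.20068.
ΣO = 2.39403; factor = 4/ΣO = 1.67082.
Mg apfu = 0.69199 × 1.67082 = 1.156.

1.156 Mg apfu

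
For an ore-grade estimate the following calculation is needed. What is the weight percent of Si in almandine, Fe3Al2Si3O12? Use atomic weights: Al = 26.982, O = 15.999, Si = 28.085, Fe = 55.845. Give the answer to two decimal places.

Formula mass = 3*55.845 + 2*26.982 + 3*28.085 + 12*15.999 = 497.742 g/mol, of which 84.255 g is Si.
So Si makes up 84.255/497.742 = 0.1693 of the mass, i.e. 16.93%.

16.93 wt%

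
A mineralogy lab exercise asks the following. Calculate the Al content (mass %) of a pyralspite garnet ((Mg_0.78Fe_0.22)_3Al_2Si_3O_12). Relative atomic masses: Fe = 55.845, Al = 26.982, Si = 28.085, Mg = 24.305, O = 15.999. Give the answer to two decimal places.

Formula mass = 2.34*24.305 + 0.66*55.845 + 2*26.982 + 3*28.085 + 12*15.999 = 423.938 g/mol, of which 53.964 g is Al.
So Al makes up 53.964/423.938 = 0.1273 of the mass, i.e. 12.73%.

12.73 mass %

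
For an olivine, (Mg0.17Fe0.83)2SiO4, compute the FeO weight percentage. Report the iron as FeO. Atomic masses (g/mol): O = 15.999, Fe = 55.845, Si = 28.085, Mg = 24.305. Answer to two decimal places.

M((Mg0.17Fe0.83)2SiO4) = 193.047 g/mol; M(FeO) = 71.844 g/mol.
Moles FeO per formula unit = 1.66 Fe ÷ 1 = 1.6600.
FeO fraction = (1.6600 × 71.844) / 193.047 = 119.261/193.047 = 0.6178.

61.78 wt%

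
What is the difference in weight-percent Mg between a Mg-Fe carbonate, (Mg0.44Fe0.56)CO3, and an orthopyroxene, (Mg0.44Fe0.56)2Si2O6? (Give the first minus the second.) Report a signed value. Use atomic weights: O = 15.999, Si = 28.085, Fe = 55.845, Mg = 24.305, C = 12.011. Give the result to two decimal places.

First mineral: 10.694 g Mg in 101.975 g formula = 10.49 wt% Mg.
Second mineral: 21.388 g Mg in 236.099 g formula = 9.06 wt% Mg.
10.49% − 9.06% gives a difference of 1.43 percentage points.

1.43 percentage points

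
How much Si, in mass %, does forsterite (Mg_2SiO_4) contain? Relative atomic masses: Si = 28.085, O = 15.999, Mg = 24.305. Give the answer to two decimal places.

19.96 mass %

M(Mg_2SiO_4) = 140.691 g/mol.
Si contributes 1 × 28.085 = 28.085 g per mole.
28.085/140.691 = 0.1996 → 19.96%.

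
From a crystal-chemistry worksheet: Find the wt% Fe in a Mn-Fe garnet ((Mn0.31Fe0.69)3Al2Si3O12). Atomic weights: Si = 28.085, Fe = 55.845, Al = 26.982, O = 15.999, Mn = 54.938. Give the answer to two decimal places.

23.26 weight percent

Molar mass of (Mn0.31Fe0.69)3Al2Si3O12: 0.93·54.938 + 2.07·55.845 + 2·26.982 + 3·28.085 + 12·15.999 = 496.898 g/mol.
Mass of Fe per formula unit: 2.07 × 55.845 = 115.599 g.
Weight fraction Fe = 115.599 / 496.898 = 0.2326.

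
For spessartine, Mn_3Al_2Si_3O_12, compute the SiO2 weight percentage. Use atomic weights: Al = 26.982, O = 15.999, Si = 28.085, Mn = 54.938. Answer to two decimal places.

36.41 wt%

M(Mn_3Al_2Si_3O_12) = 495.021 g/mol; M(SiO2) = 60.083 g/mol.
Moles SiO2 per formula unit = 3 Si ÷ 1 = 3.0000.
SiO2 fraction = (3.0000 × 60.083) / 495.021 = 180.249/495.021 = 0.3641.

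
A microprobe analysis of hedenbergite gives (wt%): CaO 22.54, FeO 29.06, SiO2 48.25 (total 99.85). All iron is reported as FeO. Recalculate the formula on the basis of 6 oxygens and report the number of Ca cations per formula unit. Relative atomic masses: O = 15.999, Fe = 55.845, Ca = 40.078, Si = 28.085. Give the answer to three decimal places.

1.000 Ca apfu

CaO (M=56.077): mol = 0.40195; Ca = 0.40195, O = 0.40195.
FeO (M=71.844): mol = 0.40449; Fe = 0.40449, O = 0.40449.
SiO2 (M=60.083): mol = 0.80306; Si = 0.80306, O = 1.60612.
ΣO = 2.41256; factor = 6/ΣO = 2.48698.
Ca apfu = 0.40195 × 2.48698 = 1.000.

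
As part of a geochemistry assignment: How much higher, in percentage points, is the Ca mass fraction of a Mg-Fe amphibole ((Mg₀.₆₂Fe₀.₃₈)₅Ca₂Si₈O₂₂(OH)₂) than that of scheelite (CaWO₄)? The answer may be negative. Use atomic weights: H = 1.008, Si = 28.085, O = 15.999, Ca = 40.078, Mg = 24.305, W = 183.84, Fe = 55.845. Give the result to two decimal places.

M((Mg₀.₆₂Fe₀.₃₈)₅Ca₂Si₈O₂₂(OH)₂) = 872.279 g/mol, so wt% Ca = 80.156/872.279 × 100 = 9.19%.
M(CaWO₄) = 287.914 g/mol, so wt% Ca = 40.078/287.914 × 100 = 13.92%.
9.19 − 13.92 = -4.73 pp.

-4.73 percentage points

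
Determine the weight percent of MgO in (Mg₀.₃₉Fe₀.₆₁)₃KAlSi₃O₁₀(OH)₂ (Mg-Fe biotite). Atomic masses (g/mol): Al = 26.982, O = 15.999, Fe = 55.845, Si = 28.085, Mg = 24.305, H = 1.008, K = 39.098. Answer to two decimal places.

9.93 wt%

M((Mg₀.₃₉Fe₀.₆₁)₃KAlSi₃O₁₀(OH)₂) = 474.972 g/mol; M(MgO) = 40.304 g/mol.
Moles MgO per formula unit = 1.17 Mg ÷ 1 = 1.1700.
MgO fraction = (1.1700 × 40.304) / 474.972 = 47.156/474.972 = 0.0993.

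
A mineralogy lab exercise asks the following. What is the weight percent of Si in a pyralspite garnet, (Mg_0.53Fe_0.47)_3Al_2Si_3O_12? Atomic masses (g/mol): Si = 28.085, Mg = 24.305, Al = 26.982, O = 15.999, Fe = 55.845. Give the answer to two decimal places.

18.82 mass %

Formula mass = 1.59*24.305 + 1.41*55.845 + 2*26.982 + 3*28.085 + 12*15.999 = 447.593 g/mol, of which 84.255 g is Si.
So Si makes up 84.255/447.593 = 0.1882 of the mass, i.e. 18.82%.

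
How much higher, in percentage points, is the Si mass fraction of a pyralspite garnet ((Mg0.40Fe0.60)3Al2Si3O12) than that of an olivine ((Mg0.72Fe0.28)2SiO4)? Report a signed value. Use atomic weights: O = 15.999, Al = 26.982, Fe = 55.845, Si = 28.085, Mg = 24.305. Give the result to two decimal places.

0.58 percentage points

Si in (Mg0.40Fe0.60)3Al2Si3O12: molar mass 459.894 g/mol; 3×28.085 = 84.255 g → 18.32 wt%.
Si in (Mg0.72Fe0.28)2SiO4: molar mass 158.353 g/mol; 1×28.085 = 28.085 g → 17.74 wt%.
Difference = 18.32 − 17.74 = 0.58 percentage points.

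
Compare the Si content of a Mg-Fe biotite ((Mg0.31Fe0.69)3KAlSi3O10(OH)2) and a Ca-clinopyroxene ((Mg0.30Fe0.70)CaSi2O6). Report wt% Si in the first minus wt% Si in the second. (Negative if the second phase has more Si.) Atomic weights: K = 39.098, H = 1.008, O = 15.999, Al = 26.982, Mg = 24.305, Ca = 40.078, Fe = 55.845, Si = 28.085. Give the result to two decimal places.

First mineral: 84.255 g Si in 482.542 g formula = 17.46 wt% Si.
Second mineral: 56.170 g Si in 238.625 g formula = 23.54 wt% Si.
17.46% − 23.54% gives a difference of -6.08 percentage points.

-6.08 percentage points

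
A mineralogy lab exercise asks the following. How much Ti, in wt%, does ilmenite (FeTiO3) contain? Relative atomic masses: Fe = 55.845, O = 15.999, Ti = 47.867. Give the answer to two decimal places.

Formula mass = 1*55.845 + 1*47.867 + 3*15.999 = 151.709 g/mol, of which 47.867 g is Ti.
So Ti makes up 47.867/151.709 = 0.3155 of the mass, i.e. 31.55%.

31.55 wt%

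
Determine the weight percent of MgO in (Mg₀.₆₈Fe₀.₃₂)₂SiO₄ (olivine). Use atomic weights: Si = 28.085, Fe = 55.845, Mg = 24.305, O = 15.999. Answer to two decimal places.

M((Mg₀.₆₈Fe₀.₃₂)₂SiO₄) = 160.877 g/mol; M(MgO) = 40.304 g/mol.
Moles MgO per formula unit = 1.36 Mg ÷ 1 = 1.3600.
MgO fraction = (1.3600 × 40.304) / 160.877 = 54.813/160.877 = 0.3407.

34.07 wt%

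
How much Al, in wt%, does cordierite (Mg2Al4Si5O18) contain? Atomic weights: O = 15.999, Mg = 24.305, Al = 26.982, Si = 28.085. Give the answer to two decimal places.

18.45 wt%

Molar mass of Mg2Al4Si5O18: 2·24.305 + 4·26.982 + 5·28.085 + 18·15.999 = 584.945 g/mol.
Mass of Al per formula unit: 4 × 26.982 = 107.928 g.
Weight fraction Al = 107.928 / 584.945 = 0.1845.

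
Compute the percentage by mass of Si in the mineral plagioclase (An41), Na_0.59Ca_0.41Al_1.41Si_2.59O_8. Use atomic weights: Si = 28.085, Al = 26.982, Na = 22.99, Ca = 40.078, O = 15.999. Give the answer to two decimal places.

27.06 mass %

Molar mass of Na_0.59Ca_0.41Al_1.41Si_2.59O_8: 0.59×22.99 + 0.41×40.078 + 1.41×26.982 + 2.59×28.085 + 8×15.999 = 268.773 g/mol.
Mass of Si per formula unit: 2.59 × 28.085 = 72.740 g.
Weight fraction Si = 72.740 / 268.773 = 0.2706.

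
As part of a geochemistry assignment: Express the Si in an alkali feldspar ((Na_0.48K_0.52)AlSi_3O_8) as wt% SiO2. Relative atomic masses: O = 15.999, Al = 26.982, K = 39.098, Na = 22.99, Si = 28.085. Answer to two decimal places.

66.61 wt%

M((Na_0.48K_0.52)AlSi_3O_8) = 270.595 g/mol; M(SiO2) = 60.083 g/mol.
Moles SiO2 per formula unit = 3 Si ÷ 1 = 3.0000.
SiO2 fraction = (3.0000 × 60.083) / 270.595 = 180.249/270.595 = 0.6661.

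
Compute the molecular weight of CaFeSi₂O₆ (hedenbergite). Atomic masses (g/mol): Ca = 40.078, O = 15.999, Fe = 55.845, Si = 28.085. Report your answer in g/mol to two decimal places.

248.09 g/mol

Ca: 1 × 40.078 = 40.0780
Fe: 1 × 55.845 = 55.8450
Si: 2 × 28.085 = 56.1700
O: 6 × 15.999 = 95.9940
Summing the contributions gives the formula mass.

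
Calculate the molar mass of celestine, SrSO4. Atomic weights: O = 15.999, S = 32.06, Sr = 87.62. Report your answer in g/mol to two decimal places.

The formula mass is the sum 1*87.62 + 1*32.06 + 4*15.999.

183.68 g/mol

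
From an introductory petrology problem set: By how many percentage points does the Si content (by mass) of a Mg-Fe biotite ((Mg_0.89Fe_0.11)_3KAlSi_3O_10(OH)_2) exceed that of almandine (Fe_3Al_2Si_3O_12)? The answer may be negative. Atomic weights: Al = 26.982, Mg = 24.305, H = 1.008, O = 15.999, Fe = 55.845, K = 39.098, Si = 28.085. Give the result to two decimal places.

M((Mg_0.89Fe_0.11)_3KAlSi_3O_10(OH)_2) = 427.662 g/mol, so wt% Si = 84.255/427.662 × 100 = 19.70%.
M(Fe_3Al_2Si_3O_12) = 497.742 g/mol, so wt% Si = 84.255/497.742 × 100 = 16.93%.
19.70 − 16.93 = 2.77 pp.

2.77 percentage points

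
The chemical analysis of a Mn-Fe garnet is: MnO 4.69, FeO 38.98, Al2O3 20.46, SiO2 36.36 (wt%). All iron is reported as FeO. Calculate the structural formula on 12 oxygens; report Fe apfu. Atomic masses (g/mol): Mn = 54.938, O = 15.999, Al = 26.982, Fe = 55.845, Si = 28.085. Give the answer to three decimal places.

MnO (M=70.937): mol = 0.06612; Mn = 0.06612, O = 0.06612.
FeO (M=71.844): mol = 0.54256; Fe = 0.54256, O = 0.54256.
Al2O3 (M=101.961): mol = 0.20066; Al = 0.40132, O = 0.60198.
SiO2 (M=60.083): mol = 0.60516; Si = 0.60516, O = 1.21032.
ΣO = 2.42098; factor = 12/ΣO = 4.95667.
Fe apfu = 0.54256 × 4.95667 = 2.689.

2.689 Fe apfu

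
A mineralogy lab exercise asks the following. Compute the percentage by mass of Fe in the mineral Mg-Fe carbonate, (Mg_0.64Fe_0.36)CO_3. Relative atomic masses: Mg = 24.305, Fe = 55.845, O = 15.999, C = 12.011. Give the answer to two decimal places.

M((Mg_0.64Fe_0.36)CO_3) = 95.667 g/mol.
Fe contributes 0.36 × 55.845 = 20.104 g per mole.
20.104/95.667 = 0.2101 → 21.01%.

21.01 wt%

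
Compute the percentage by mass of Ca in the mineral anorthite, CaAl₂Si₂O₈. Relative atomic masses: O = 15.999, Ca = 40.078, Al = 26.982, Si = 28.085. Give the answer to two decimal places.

14.41 wt%

Formula mass = 1×40.078 + 2×26.982 + 2×28.085 + 8×15.999 = 278.204 g/mol, of which 40.078 g is Ca.
So Ca makes up 40.078/278.204 = 0.1441 of the mass, i.e. 14.41%.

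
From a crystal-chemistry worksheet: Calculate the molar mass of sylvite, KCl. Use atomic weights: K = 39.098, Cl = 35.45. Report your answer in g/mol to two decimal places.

The formula mass is the sum 1(39.098) + 1(35.45).

74.55 g/mol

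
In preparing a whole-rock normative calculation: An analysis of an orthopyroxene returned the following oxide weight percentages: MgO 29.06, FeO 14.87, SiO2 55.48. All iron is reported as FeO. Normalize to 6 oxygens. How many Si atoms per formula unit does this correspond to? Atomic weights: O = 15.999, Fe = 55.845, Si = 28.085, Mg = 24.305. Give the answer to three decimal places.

MgO (M=40.304): mol = 0.72102; Mg = 0.72102, O = 0.72102.
FeO (M=71.844): mol = 0.20698; Fe = 0.20698, O = 0.20698.
SiO2 (M=60.083): mol = 0.92339; Si = 0.92339, O = 1.84678.
ΣO = 2.77478; factor = 6/ΣO = 2.16233.
Si apfu = 0.92339 × 2.16233 = 1.997.

1.997 Si apfu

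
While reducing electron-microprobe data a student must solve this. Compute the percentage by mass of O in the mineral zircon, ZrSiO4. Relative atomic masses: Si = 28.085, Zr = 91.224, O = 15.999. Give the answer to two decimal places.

Formula mass = 1×91.224 + 1×28.085 + 4×15.999 = 183.305 g/mol, of which 63.996 g is O.
So O makes up 63.996/183.305 = 0.3491 of the mass, i.e. 34.91%.

34.91 mass %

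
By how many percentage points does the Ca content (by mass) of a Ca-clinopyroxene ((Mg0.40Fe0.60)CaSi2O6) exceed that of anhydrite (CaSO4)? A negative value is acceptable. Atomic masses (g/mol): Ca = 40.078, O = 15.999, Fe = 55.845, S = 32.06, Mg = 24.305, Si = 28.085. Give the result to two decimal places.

M((Mg0.40Fe0.60)CaSi2O6) = 235.471 g/mol, so wt% Ca = 40.078/235.471 × 100 = 17.02%.
M(CaSO4) = 136.134 g/mol, so wt% Ca = 40.078/136.134 × 100 = 29.44%.
17.02 − 29.44 = -12.42 pp.

-12.42 percentage points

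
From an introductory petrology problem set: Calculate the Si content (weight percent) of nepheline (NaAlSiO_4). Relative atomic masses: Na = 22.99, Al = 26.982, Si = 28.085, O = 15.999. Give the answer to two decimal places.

19.77 weight percent

M(NaAlSiO_4) = 142.053 g/mol.
Si contributes 1 × 28.085 = 28.085 g per mole.
28.085/142.053 = 0.1977 → 19.77%.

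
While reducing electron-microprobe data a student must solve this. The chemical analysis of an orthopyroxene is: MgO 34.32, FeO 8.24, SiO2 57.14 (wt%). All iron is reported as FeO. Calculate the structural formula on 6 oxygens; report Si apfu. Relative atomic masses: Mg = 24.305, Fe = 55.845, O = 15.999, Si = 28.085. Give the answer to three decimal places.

1.989 Si apfu

MgO (M=40.304): mol = 0.85153; Mg = 0.85153, O = 0.85153.
FeO (M=71.844): mol = 0.11469; Fe = 0.11469, O = 0.11469.
SiO2 (M=60.083): mol = 0.95102; Si = 0.95102, O = 1.90204.
ΣO = 2.86826; factor = 6/ΣO = 2.09186.
Si apfu = 0.95102 × 2.09186 = 1.989.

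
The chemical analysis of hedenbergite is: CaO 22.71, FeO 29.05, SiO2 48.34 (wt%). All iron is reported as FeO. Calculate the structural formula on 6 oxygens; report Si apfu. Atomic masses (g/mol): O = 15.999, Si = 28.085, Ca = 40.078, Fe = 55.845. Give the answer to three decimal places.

1.996 Si apfu

22.71 wt% CaO ÷ 56.077 g/mol = 0.40498 mol, giving 0.40498 Ca and 0.40498 O.
29.05 wt% FeO ÷ 71.844 g/mol = 0.40435 mol, giving 0.40435 Fe and 0.40435 O.
48.34 wt% SiO2 ÷ 60.083 g/mol = 0.80455 mol, giving 0.80455 Si and 1.60910 O.
Oxygen sums to 2.41843; scaling by 6/2.41843 = 2.48095 puts the formula on 6 O.
Si: 0.80455 × 2.48095 = 1.996 atoms per formula unit.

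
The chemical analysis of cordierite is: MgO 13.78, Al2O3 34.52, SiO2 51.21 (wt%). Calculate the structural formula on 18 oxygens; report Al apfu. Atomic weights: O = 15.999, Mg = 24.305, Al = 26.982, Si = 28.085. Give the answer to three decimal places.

3.980 Al apfu

MgO (M=40.304): mol = 0.34190; Mg = 0.34190, O = 0.34190.
Al2O3 (M=101.961): mol = 0.33856; Al = 0.67712, O = 1.01568.
SiO2 (M=60.083): mol = 0.85232; Si = 0.85232, O = 1.70464.
ΣO = 3.06222; factor = 18/ΣO = 5.87809.
Al apfu = 0.67712 × 5.87809 = 3.980.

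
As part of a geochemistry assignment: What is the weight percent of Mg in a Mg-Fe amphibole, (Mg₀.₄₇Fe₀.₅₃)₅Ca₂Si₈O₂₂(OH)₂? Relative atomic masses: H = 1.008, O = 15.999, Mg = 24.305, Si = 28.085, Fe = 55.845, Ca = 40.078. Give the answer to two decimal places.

Formula mass = 2.35×24.305 + 2.65×55.845 + 2×40.078 + 8×28.085 + 24×15.999 + 2×1.008 = 895.934 g/mol, of which 57.117 g is Mg.
So Mg makes up 57.117/895.934 = 0.0638 of the mass, i.e. 6.38%.

6.38 weight percent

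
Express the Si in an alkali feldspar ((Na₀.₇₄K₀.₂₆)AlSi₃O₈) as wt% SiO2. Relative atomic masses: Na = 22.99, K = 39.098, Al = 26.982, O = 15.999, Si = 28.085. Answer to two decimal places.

M((Na₀.₇₄K₀.₂₆)AlSi₃O₈) = 266.407 g/mol; M(SiO2) = 60.083 g/mol.
Moles SiO2 per formula unit = 3 Si ÷ 1 = 3.0000.
SiO2 fraction = (3.0000 × 60.083) / 266.407 = 180.249/266.407 = 0.6766.

67.66 wt%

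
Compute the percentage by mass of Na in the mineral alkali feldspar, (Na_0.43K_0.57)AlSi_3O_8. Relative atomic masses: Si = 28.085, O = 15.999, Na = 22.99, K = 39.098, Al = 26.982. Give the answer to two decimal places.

3.64 weight percent

Molar mass of (Na_0.43K_0.57)AlSi_3O_8: 0.43×22.99 + 0.57×39.098 + 1×26.982 + 3×28.085 + 8×15.999 = 271.401 g/mol.
Mass of Na per formula unit: 0.43 × 22.99 = 9.886 g.
Weight fraction Na = 9.886 / 271.401 = 0.0364.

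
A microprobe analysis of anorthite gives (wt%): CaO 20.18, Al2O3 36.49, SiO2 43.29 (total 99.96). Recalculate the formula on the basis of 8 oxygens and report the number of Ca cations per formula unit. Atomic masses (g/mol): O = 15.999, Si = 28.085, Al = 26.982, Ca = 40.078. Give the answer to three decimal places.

1.002 Ca apfu

20.18 wt% CaO ÷ 56.077 g/mol = 0.35986 mol, giving 0.35986 Ca and 0.35986 O.
36.49 wt% Al2O3 ÷ 101.961 g/mol = 0.35788 mol, giving 0.71576 Al and 1.07364 O.
43.29 wt% SiO2 ÷ 60.083 g/mol = 0.72050 mol, giving 0.72050 Si and 1.44100 O.
Oxygen sums to 2.87450; scaling by 8/2.87450 = 2.78309 puts the formula on 8 O.
Ca: 0.35986 × 2.78309 = 1.002 atoms per formula unit.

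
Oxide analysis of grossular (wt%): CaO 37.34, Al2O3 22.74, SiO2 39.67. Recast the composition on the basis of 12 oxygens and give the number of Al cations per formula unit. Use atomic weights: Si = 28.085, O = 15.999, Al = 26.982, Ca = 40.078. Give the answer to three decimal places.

2.016 Al apfu

37.34 wt% CaO ÷ 56.077 g/mol = 0.66587 mol, giving 0.66587 Ca and 0.66587 O.
22.74 wt% Al2O3 ÷ 101.961 g/mol = 0.22303 mol, giving 0.44606 Al and 0.66909 O.
39.67 wt% SiO2 ÷ 60.083 g/mol = 0.66025 mol, giving 0.66025 Si and 1.32050 O.
Oxygen sums to 2.65546; scaling by 12/2.65546 = 4.51899 puts the formula on 12 O.
Al: 0.44606 × 4.51899 = 2.016 atoms per formula unit.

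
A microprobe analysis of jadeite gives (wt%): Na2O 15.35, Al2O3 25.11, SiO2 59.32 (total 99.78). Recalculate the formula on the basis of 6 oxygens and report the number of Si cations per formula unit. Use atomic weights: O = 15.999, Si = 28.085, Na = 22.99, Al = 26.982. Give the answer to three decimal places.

15.35 wt% Na2O ÷ 61.979 g/mol = 0.24766 mol, giving 0.49532 Na and 0.24766 O.
25.11 wt% Al2O3 ÷ 101.961 g/mol = 0.24627 mol, giving 0.49254 Al and 0.73881 O.
59.32 wt% SiO2 ÷ 60.083 g/mol = 0.98730 mol, giving 0.98730 Si and 1.97460 O.
Oxygen sums to 2.96107; scaling by 6/2.96107 = 2.02629 puts the formula on 6 O.
Si: 0.98730 × 2.02629 = 2.001 atoms per formula unit.

2.001 Si apfu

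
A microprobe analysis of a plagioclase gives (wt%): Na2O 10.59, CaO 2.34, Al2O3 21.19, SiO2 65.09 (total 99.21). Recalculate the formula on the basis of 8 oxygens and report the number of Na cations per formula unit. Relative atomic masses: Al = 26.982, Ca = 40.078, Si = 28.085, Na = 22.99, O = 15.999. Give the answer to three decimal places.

Na2O (M=61.979): mol = 0.17086; Na = 0.34172, O = 0.17086.
CaO (M=56.077): mol = 0.04173; Ca = 0.04173, O = 0.04173.
Al2O3 (M=101.961): mol = 0.20782; Al = 0.41564, O = 0.62346.
SiO2 (M=60.083): mol = 1.08333; Si = 1.08333, O = 2.16666.
ΣO = 3.00271; factor = 8/ΣO = 2.66426.
Na apfu = 0.34172 × 2.66426 = 0.910.

0.910 Na apfu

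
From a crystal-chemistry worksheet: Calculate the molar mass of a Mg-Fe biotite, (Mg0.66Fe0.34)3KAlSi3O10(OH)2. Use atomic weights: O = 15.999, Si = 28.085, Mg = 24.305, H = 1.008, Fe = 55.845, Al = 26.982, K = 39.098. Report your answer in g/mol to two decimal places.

The formula mass is the sum 1.98(24.305) + 1.02(55.845) + 1(39.098) + 1(26.982) + 3(28.085) + 12(15.999) + 2(1.008).

449.42 g/mol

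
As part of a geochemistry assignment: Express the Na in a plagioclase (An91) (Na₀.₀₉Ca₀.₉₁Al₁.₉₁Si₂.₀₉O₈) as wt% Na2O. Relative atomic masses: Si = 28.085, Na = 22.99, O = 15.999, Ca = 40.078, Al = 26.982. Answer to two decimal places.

M(Na₀.₀₉Ca₀.₉₁Al₁.₉₁Si₂.₀₉O₈) = 276.765 g/mol; M(Na2O) = 61.979 g/mol.
Moles Na2O per formula unit = 0.09 Na ÷ 2 = 0.0450.
Na2O fraction = (0.0450 × 61.979) / 276.765 = 2.789/276.765 = 0.0101.

1.01 wt%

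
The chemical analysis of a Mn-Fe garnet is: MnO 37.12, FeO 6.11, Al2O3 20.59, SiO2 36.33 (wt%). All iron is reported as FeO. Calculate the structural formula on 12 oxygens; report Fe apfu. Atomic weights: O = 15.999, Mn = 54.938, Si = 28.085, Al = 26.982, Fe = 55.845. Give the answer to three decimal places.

0.421 Fe apfu

MnO: 37.12/70.937 = 0.52328 mol → 0.52328 mol Mn, 0.52328 mol O.
FeO: 6.11/71.844 = 0.08505 mol → 0.08505 mol Fe, 0.08505 mol O.
Al2O3: 20.59/101.961 = 0.20194 mol → 0.40388 mol Al, 0.60582 mol O.
SiO2: 36.33/60.083 = 0.60466 mol → 0.60466 mol Si, 1.20932 mol O.
Total oxygen = 2.42347 mol. Normalization factor = 12/2.42347 = 4.95158.
Fe per 12 O = 0.08505 × 4.95158 = 0.421.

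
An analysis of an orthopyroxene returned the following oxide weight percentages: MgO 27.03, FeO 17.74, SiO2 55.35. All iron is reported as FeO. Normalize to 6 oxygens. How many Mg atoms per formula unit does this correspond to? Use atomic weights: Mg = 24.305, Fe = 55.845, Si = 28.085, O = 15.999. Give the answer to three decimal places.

MgO: 27.03/40.304 = 0.67065 mol → 0.67065 mol Mg, 0.67065 mol O.
FeO: 17.74/71.844 = 0.24692 mol → 0.24692 mol Fe, 0.24692 mol O.
SiO2: 55.35/60.083 = 0.92123 mol → 0.92123 mol Si, 1.84246 mol O.
Total oxygen = 2.76003 mol. Normalization factor = 6/2.76003 = 2.17389.
Mg per 6 O = 0.67065 × 2.17389 = 1.458.

1.458 Mg apfu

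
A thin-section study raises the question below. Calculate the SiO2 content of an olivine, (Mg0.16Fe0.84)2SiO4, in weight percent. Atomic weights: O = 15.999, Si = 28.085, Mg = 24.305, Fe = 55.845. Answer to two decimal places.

Molar mass of (Mg0.16Fe0.84)2SiO4 = 0.32·24.305 + 1.68·55.845 + 1·28.085 + 4·15.999 = 193.678 g/mol.
Each formula unit contains 1 Si, equivalent to 1/1 = 1.0000 mol SiO2.
M(SiO2) = 1×28.085 + 2×15.999 = 60.083 g/mol.
Mass of SiO2 per formula unit = 1.0000 × 60.083 = 60.083 g.
SiO2 wt% = 60.083 / 193.678 × 100 = 31.02%.

31.02 wt%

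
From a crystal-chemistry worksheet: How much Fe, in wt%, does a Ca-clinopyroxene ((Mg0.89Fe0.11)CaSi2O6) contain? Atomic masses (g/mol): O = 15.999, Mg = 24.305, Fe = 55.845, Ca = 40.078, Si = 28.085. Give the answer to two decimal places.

Molar mass of (Mg0.89Fe0.11)CaSi2O6: 0.89·24.305 + 0.11·55.845 + 1·40.078 + 2·28.085 + 6·15.999 = 220.016 g/mol.
Mass of Fe per formula unit: 0.11 × 55.845 = 6.143 g.
Weight fraction Fe = 6.143 / 220.016 = 0.0279.

2.79 wt%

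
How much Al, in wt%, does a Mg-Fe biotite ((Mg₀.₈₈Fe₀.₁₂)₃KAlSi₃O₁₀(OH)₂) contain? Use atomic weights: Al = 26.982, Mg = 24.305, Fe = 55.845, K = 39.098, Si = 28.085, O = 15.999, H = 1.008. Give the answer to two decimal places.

6.30 wt%

Formula mass = 2.64·24.305 + 0.36·55.845 + 1·39.098 + 1·26.982 + 3·28.085 + 12·15.999 + 2·1.008 = 428.608 g/mol, of which 26.982 g is Al.
So Al makes up 26.982/428.608 = 0.0630 of the mass, i.e. 6.30%.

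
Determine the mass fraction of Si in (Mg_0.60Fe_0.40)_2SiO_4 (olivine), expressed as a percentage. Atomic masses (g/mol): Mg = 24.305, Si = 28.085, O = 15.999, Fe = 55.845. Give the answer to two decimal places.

16.93 wt%

M((Mg_0.60Fe_0.40)_2SiO_4) = 165.923 g/mol.
Si contributes 1 × 28.085 = 28.085 g per mole.
28.085/165.923 = 0.1693 → 16.93%.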